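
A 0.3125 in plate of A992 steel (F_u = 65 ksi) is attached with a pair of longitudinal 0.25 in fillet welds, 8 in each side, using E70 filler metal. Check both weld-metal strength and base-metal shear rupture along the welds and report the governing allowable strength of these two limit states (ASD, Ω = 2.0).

E70XX → F_EXX = 70 ksi.
t_e = 0.707 × 0.25 = 0.1767 in; L = 16 in.
Weld metal: R_n/Ω = (1/2.0) × 0.6 × 70 × 0.1767 × 16 = 59.39 kips.
Base metal (shear rupture): R_n/Ω = (1/2.0) × 0.6 × 65 × 0.3125 × 16 = 97.5 kips.
Governing: weld metal.

R_n/Ω ≈ 59.4 kips (weld metal governs)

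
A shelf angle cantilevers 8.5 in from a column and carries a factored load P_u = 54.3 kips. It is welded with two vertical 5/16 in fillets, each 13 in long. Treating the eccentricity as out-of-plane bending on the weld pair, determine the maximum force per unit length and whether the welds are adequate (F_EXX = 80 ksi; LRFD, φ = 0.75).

f_max ≈ 8.46 kip/in; NOT adequate

L_w = 2 × 13 = 26 in; section modulus (unit throat) S = 2 × L²/6 = 56.33 in².
Direct shear f_v = P/L_w = 54.3/26 = 2.088 kip/in.
Moment M = P × e = 54.3 × 8.5 = 461.55 kip·in; bending f_b = M/S = 8.193 kip/in.
f_max = √(f_v² + f_b²) = √(2.088² + 8.193²) = 8.455 kip/in.
φr_n = 0.75 × 0.6 × 80 × (0.707 × 0.3125) = 7.954 kip/in → NOT adequate.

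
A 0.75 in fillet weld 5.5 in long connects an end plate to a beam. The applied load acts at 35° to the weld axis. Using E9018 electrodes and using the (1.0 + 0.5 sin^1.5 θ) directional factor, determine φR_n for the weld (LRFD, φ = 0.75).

E90XX → F_EXX = 90 ksi.
t_e = 0.707 × 0.75 = 0.5302 in; A_we = 0.5302 × 5.5 = 2.916 in².
Directional factor: 1.0 + 0.5 sin^1.5(35°) = 1.217.
F_nw = 0.6 × 90 × 1.217 = 65.73 ksi.
φR_n = 0.75 × 65.73 × 2.916 = 143.8 kips.

φR_n ≈ 144 kips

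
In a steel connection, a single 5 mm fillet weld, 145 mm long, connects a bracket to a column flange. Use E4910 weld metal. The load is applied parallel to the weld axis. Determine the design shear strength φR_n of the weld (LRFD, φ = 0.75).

φR_n ≈ 113 kN

E49XX → F_EXX = 490 MPa.
Effective throat t_e = 0.707 × 5 = 3.535 mm.
Total length L = 145 mm; A_we = 3.535 × 145 = 512.6 mm².
F_nw = 0.6 F_EXX = 0.6 × 490 = 294 MPa.
φR_n = 0.75 × 294 × 512.6 × 10⁻³ = 113 kN.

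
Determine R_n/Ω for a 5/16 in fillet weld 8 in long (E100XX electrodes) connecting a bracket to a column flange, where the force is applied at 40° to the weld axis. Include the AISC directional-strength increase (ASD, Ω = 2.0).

R_n/Ω ≈ 66.7 kips

E100XX → F_EXX = 100 ksi.
t_e = 0.707 × 0.3125 = 0.2209 in; A_we = 0.2209 × 8 = 1.767 in².
Directional factor: 1.0 + 0.5 sin^1.5(40°) = 1.258.
F_nw = 0.6 × 100 × 1.258 = 75.46 ksi.
R_n/Ω = (75.46 × 1.767) / 2.0 = 66.69 kips.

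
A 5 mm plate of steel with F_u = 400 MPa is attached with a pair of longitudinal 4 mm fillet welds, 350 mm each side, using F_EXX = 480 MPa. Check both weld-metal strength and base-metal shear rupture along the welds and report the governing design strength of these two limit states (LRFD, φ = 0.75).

φR_n ≈ 428 kN (weld metal governs)

t_e = 0.707 × 4 = 2.828 mm; L = 700 mm.
Weld metal: φR_n = 0.75 × 0.6 × 480 × 2.828 × 700 × 10⁻³ = 427.6 kN.
Base metal (shear rupture): φR_n = 0.75 × 0.6 × 400 × 5 × 700 × 10⁻³ = 630 kN.
Governing: weld metal.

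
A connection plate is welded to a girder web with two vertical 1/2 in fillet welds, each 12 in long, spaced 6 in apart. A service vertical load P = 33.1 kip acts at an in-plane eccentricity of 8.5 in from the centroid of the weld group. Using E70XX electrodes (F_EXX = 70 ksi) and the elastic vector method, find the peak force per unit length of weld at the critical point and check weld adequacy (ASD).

f_max ≈ 4.53 kip/in; adequate

Total weld length L_w = 24 in. Treat welds as unit-width lines.
Polar moment about centroid: J = 2[d³/12 + d(b/2)²] = 2[12³/12 + 12×3²] = 504 in³.
Direct shear f_v = P/L_w = 33.1 / 24 = 1.379 kip/in (vertical).
Torsion M = P·e = 33.1 × 8.5 = 281.35 kip·in.
Critical point at (x, y) = (3, 6) from centroid. f_tx = M·y/J = 3.349 kip/in; f_ty = M·x/J = 1.675 kip/in.
Resultant f_max = √[f_tx² + (f_v + f_ty)²] = √[3.349² + (1.379 + 1.675)²] = 4.533 kip/in.
Capacity per unit length: r_n/Ω = (1/2.0) × 0.6 × 70 × (0.707 × 0.5) = 7.423 kip/in.
4.533 ≤ 7.423 → adequate.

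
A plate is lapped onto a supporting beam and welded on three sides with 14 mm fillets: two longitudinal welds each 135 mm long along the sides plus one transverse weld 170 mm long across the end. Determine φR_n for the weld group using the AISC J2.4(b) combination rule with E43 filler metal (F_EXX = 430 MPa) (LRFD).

t_e = 0.707 × 14 = 9.898 mm.
R_nwl = 0.6 × 430 × 9.898 × 270 × 10⁻³ = 689.5 kN (longitudinal, 2 welds).
R_nwt = 0.6 × 430 × 9.898 × 170 × 10⁻³ = 434.1 kN (transverse, base value).
(i) R_nwl + R_nwt = 1124 kN; (ii) 0.85 R_nwl + 1.5 R_nwt = 1237 kN.
R_n = max = 1237 kN [governs: (ii)]; φR_n = 927.9 kN.

φR_n ≈ 928 kN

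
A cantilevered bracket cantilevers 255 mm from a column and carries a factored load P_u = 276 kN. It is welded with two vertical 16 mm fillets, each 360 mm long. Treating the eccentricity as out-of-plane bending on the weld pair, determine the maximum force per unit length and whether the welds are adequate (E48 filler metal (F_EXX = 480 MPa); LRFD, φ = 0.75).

L_w = 2 × 360 = 720 mm; section modulus (unit throat) S = 2 × L²/6 = 43200 mm².
Direct shear f_v = P/L_w = 276×10³/720 = 383.3 N/mm.
Moment M = P × e = 276×10³ × 255 = 70380000 N·mm; bending f_b = M/S = 1629 N/mm.
f_max = √(f_v² + f_b²) = √(383.3² + 1629²) = 1674 N/mm.
φr_n = 0.75 × 0.6 × 480 × (0.707 × 16) = 2443 N/mm → adequate.

f_max ≈ 1670 N/mm; adequate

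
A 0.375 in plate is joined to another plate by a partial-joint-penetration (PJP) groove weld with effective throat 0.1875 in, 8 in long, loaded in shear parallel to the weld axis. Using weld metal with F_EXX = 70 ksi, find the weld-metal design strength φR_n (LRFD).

φR_n ≈ 47.2 kips

Effective throat (given) t_e = 0.1875 in.
A_we = 0.1875 × 8 = 1.5 in².
F_nw = 0.6 F_EXX = 42 ksi.
φR_n = 0.75 × 42 × 1.5 = 47.25 kips.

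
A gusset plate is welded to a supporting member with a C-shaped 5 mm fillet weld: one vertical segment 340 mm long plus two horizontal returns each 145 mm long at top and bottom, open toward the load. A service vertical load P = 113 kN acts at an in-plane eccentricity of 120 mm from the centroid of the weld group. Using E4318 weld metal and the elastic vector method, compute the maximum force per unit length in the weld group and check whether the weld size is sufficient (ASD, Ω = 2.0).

E43XX → F_EXX = 430 MPa.
Total weld length L_w = 630 mm. Treat welds as unit-width lines.
Centroid: x̄ = 2×145×72.5 / 630 = 33.37 mm from the vertical weld.
Polar moment about centroid: J = I_x + I_y = [340³/12 + 2×145×170²] + [340×33.37² + 2(145³/12 + 145×39.13²)] = 12990000 mm³.
Direct shear f_v = P/L_w = 113×10³ / 630 = 179.4 N/mm (vertical).
Torsion M = P·e = 113×10³ × 120 = 13560000 N·mm.
Critical point at (x, y) = (111.6, 170) from centroid. f_tx = M·y/J = 177.5 N/mm; f_ty = M·x/J = 116.6 N/mm.
Resultant f_max = √[f_tx² + (f_v + f_ty)²] = √[177.5² + (179.4 + 116.6)²] = 345.1 N/mm.
Capacity per unit length: r_n/Ω = (1/2.0) × 0.6 × 430 × (0.707 × 5) = 456 N/mm.
345.1 ≤ 456 → adequate.

f_max ≈ 345 N/mm; adequate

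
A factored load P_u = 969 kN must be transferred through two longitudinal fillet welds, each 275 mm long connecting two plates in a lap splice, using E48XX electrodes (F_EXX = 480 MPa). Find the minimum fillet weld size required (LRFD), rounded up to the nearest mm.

Total weld length L = 550 mm.
Required throat t_e = P_u / (φ × 0.6 F_EXX × L) = 969 / (0.75 × 0.6 × 480 × 550 × 10⁻³) = 8.157 mm.
Required leg w = t_e / 0.707 = 11.54 mm → use 12 mm.

w = 12 mm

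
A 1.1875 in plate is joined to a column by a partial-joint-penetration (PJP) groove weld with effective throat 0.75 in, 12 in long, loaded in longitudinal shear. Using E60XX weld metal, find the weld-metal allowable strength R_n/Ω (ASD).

E60XX → F_EXX = 60 ksi.
Effective throat (given) t_e = 0.75 in.
A_we = 0.75 × 12 = 9 in².
F_nw = 0.6 F_EXX = 36 ksi.
R_n/Ω = (36 × 9) / 2.0 = 162 kip.

R_n/Ω ≈ 162 kip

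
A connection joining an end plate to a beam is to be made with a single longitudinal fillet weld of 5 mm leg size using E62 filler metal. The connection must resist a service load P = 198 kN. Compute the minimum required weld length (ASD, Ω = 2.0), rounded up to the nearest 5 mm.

E62XX → F_EXX = 620 MPa.
Throat t_e = 0.707 × 5 = 3.535 mm.
r_n/Ω = (0.6 × 620 × 3.535) / 2.0 = 657.5 N/mm = 0.6575 kN/mm.
L_req = P / (r_n/Ω) = 198 / 0.6575 = 301.1 mm total.
Round up → use L = 305 mm.

L = 305 mm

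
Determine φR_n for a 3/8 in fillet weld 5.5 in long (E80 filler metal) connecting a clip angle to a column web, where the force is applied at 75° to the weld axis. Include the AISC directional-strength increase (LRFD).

φR_n ≈ 77.4 kips

E80XX → F_EXX = 80 ksi.
t_e = 0.707 × 0.375 = 0.2651 in; A_we = 0.2651 × 5.5 = 1.458 in².
Directional factor: 1.0 + 0.5 sin^1.5(75°) = 1.475.
F_nw = 0.6 × 80 × 1.475 = 70.78 ksi.
φR_n = 0.75 × 70.78 × 1.458 = 77.41 kips.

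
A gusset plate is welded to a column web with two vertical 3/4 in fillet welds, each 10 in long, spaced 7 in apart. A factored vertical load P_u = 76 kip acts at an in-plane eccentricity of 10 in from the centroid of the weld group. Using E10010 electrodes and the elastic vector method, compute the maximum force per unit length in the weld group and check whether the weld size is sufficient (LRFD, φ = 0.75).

E100XX → F_EXX = 100 ksi.
Total weld length L_w = 20 in. Treat welds as unit-width lines.
Polar moment about centroid: J = 2[d³/12 + d(b/2)²] = 2[10³/12 + 10×3.5²] = 411.7 in³.
Direct shear f_v = P/L_w = 76 / 20 = 3.8 kip/in (vertical).
Torsion M = P·e = 76 × 10 = 760 kip·in.
Critical point at (x, y) = (3.5, 5) from centroid. f_tx = M·y/J = 9.231 kip/in; f_ty = M·x/J = 6.462 kip/in.
Resultant f_max = √[f_tx² + (f_v + f_ty)²] = √[9.231² + (3.8 + 6.462)²] = 13.8 kip/in.
Capacity per unit length: φr_n = 0.75 × 0.6 × 100 × (0.707 × 0.75) = 23.86 kip/in.
13.8 ≤ 23.86 → adequate.

f_max ≈ 13.8 kip/in; adequate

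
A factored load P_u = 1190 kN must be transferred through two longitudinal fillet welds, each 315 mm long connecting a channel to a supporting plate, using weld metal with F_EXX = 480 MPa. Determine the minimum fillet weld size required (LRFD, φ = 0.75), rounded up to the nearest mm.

w = 13 mm

Total weld length L = 630 mm.
Required throat t_e = P_u / (φ × 0.6 F_EXX × L) = 1190 / (0.75 × 0.6 × 480 × 630 × 10⁻³) = 8.745 mm.
Required leg w = t_e / 0.707 = 12.37 mm → use 13 mm.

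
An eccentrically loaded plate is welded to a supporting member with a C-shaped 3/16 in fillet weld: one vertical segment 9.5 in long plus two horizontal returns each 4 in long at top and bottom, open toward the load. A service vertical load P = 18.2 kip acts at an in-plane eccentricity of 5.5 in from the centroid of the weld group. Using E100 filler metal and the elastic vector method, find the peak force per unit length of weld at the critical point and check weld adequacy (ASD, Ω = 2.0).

E100XX → F_EXX = 100 ksi.
Total weld length L_w = 17.5 in. Treat welds as unit-width lines.
Centroid: x̄ = 2×4×2 / 17.5 = 0.9143 in from the vertical weld.
Polar moment about centroid: J = I_x + I_y = [9.5³/12 + 2×4×4.75²] + [9.5×0.9143² + 2(4³/12 + 4×1.086²)] = 280 in³.
Direct shear f_v = P/L_w = 18.2 / 17.5 = 1.04 kip/in (vertical).
Torsion M = P·e = 18.2 × 5.5 = 100.1 kip·in.
Critical point at (x, y) = (3.086, 4.75) from centroid. f_tx = M·y/J = 1.698 kip/in; f_ty = M·x/J = 1.103 kip/in.
Resultant f_max = √[f_tx² + (f_v + f_ty)²] = √[1.698² + (1.04 + 1.103)²] = 2.734 kip/in.
Capacity per unit length: r_n/Ω = (1/2.0) × 0.6 × 100 × (0.707 × 0.1875) = 3.977 kip/in.
2.734 ≤ 3.977 → adequate.

f_max ≈ 2.73 kip/in; adequate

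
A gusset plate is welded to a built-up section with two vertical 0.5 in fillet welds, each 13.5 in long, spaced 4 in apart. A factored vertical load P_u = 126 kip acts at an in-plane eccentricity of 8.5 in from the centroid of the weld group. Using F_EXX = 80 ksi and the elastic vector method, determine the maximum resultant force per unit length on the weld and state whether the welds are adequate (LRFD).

Total weld length L_w = 27 in. Treat welds as unit-width lines.
Polar moment about centroid: J = 2[d³/12 + d(b/2)²] = 2[13.5³/12 + 13.5×2²] = 518.1 in³.
Direct shear f_v = P/L_w = 126 / 27 = 4.667 kip/in (vertical).
Torsion M = P·e = 126 × 8.5 = 1071 kip·in.
Critical point at (x, y) = (2, 6.75) from centroid. f_tx = M·y/J = 13.95 kip/in; f_ty = M·x/J = 4.135 kip/in.
Resultant f_max = √[f_tx² + (f_v + f_ty)²] = √[13.95² + (4.667 + 4.135)²] = 16.5 kip/in.
Capacity per unit length: φr_n = 0.75 × 0.6 × 80 × (0.707 × 0.5) = 12.73 kip/in.
16.5 > 12.73 → NOT adequate.

f_max ≈ 16.5 kip/in; NOT adequate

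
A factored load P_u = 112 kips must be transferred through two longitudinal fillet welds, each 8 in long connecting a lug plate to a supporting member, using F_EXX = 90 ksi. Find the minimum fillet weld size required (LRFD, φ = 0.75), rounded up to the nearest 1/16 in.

w = 1/4 in

Total weld length L = 16 in.
Required throat t_e = P_u / (φ × 0.6 F_EXX × L) = 112 / (0.75 × 0.6 × 90 × 16) = 0.1728 in.
Required leg w = t_e / 0.707 = 0.2445 in → use 1/4 in.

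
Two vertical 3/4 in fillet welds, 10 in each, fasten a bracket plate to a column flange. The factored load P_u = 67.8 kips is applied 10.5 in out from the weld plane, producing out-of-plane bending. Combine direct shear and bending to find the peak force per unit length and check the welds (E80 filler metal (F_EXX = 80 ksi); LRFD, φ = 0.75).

f_max ≈ 21.6 kip/in; NOT adequate

L_w = 2 × 10 = 20 in; section modulus (unit throat) S = 2 × L²/6 = 33.33 in².
Direct shear f_v = P/L_w = 67.8/20 = 3.39 kip/in.
Moment M = P × e = 67.8 × 10.5 = 711.9 kip·in; bending f_b = M/S = 21.36 kip/in.
f_max = √(f_v² + f_b²) = √(3.39² + 21.36²) = 21.62 kip/in.
φr_n = 0.75 × 0.6 × 80 × (0.707 × 0.75) = 19.09 kip/in → NOT adequate.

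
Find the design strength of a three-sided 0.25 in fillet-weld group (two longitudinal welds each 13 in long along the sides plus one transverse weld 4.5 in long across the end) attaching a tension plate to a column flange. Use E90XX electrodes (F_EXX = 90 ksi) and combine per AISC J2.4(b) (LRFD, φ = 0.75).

φR_n ≈ 218 kips

t_e = 0.707 × 0.25 = 0.1767 in.
R_nwl = 0.6 × 90 × 0.1767 × 26 = 248.2 kips (longitudinal, 2 welds).
R_nwt = 0.6 × 90 × 0.1767 × 4.5 = 42.95 kips (transverse, base value).
(i) R_nwl + R_nwt = 291.1 kips; (ii) 0.85 R_nwl + 1.5 R_nwt = 275.4 kips.
R_n = max = 291.1 kips [governs: (i)]; φR_n = 218.3 kips.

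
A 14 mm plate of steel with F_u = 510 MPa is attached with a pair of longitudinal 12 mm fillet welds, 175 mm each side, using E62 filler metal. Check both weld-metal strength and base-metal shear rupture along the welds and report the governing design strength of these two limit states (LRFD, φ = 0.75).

φR_n ≈ 828 kN (weld metal governs)

E62XX → F_EXX = 620 MPa.
t_e = 0.707 × 12 = 8.484 mm; L = 350 mm.
Weld metal: φR_n = 0.75 × 0.6 × 620 × 8.484 × 350 × 10⁻³ = 828.5 kN.
Base metal (shear rupture): φR_n = 0.75 × 0.6 × 510 × 14 × 350 × 10⁻³ = 1125 kN.
Governing: weld metal.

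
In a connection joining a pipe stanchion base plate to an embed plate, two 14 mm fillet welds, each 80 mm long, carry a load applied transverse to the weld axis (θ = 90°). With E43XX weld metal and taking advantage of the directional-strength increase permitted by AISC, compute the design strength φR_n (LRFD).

φR_n ≈ 460 kN

E43XX → F_EXX = 430 MPa.
t_e = 0.707 × 14 = 9.898 mm; A_we = 9.898 × 160 = 1584 mm².
Directional factor: 1.0 + 0.5 sin^1.5(90°) = 1.5.
F_nw = 0.6 × 430 × 1.5 = 387 MPa.
φR_n = 0.75 × 387 × 1584 × 10⁻³ = 459.7 kN.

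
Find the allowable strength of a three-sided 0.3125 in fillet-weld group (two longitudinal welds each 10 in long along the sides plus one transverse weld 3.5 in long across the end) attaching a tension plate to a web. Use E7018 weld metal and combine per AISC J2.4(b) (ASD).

E70XX → F_EXX = 70 ksi.
t_e = 0.707 × 0.3125 = 0.2209 in.
R_nwl = 0.6 × 70 × 0.2209 × 20 = 185.6 kip (longitudinal, 2 welds).
R_nwt = 0.6 × 70 × 0.2209 × 3.5 = 32.48 kip (transverse, base value).
(i) R_nwl + R_nwt = 218.1 kip; (ii) 0.85 R_nwl + 1.5 R_nwt = 206.5 kip.
R_n = max = 218.1 kip [governs: (i)]; R_n/Ω = 109 kip.

R_n/Ω ≈ 109 kip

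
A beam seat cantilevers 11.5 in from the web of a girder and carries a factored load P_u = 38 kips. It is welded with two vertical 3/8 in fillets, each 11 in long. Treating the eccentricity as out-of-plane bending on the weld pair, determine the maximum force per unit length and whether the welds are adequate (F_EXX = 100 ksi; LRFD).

L_w = 2 × 11 = 22 in; section modulus (unit throat) S = 2 × L²/6 = 40.33 in².
Direct shear f_v = P/L_w = 38/22 = 1.727 kip/in.
Moment M = P × e = 38 × 11.5 = 437 kip·in; bending f_b = M/S = 10.83 kip/in.
f_max = √(f_v² + f_b²) = √(1.727² + 10.83²) = 10.97 kip/in.
φr_n = 0.75 × 0.6 × 100 × (0.707 × 0.375) = 11.93 kip/in → adequate.

f_max ≈ 11 kip/in; adequate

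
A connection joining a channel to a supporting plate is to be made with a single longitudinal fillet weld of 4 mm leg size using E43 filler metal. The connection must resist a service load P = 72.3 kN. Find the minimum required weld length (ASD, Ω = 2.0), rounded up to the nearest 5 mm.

E43XX → F_EXX = 430 MPa.
Throat t_e = 0.707 × 4 = 2.828 mm.
r_n/Ω = (0.6 × 430 × 2.828) / 2.0 = 364.8 N/mm = 0.3648 kN/mm.
L_req = P / (r_n/Ω) = 72.3 / 0.3648 = 198.2 mm total.
Round up → use L = 200 mm.

L = 200 mm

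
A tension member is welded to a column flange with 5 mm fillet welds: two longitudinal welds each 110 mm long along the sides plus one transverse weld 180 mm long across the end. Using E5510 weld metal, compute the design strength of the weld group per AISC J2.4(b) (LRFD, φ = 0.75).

E55XX → F_EXX = 550 MPa.
t_e = 0.707 × 5 = 3.535 mm.
R_nwl = 0.6 × 550 × 3.535 × 220 × 10⁻³ = 256.6 kN (longitudinal, 2 welds).
R_nwt = 0.6 × 550 × 3.535 × 180 × 10⁻³ = 210 kN (transverse, base value).
(i) R_nwl + R_nwt = 466.6 kN; (ii) 0.85 R_nwl + 1.5 R_nwt = 533.1 kN.
R_n = max = 533.1 kN [governs: (ii)]; φR_n = 399.8 kN.

φR_n ≈ 400 kN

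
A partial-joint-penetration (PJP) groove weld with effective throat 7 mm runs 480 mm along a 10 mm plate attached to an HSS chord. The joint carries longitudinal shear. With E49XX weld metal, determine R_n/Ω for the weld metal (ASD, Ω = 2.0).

E49XX → F_EXX = 490 MPa.
Effective throat (given) t_e = 7 mm.
A_we = 7 × 480 = 3360 mm².
F_nw = 0.6 F_EXX = 294 MPa.
R_n/Ω = (294 × 3360) / 2.0 × 10⁻³ = 493.9 kN.

R_n/Ω ≈ 494 kN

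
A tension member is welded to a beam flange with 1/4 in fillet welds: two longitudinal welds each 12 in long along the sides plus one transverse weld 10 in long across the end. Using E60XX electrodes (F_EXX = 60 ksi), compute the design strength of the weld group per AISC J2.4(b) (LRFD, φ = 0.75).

t_e = 0.707 × 0.25 = 0.1767 in.
R_nwl = 0.6 × 60 × 0.1767 × 24 = 152.7 kips (longitudinal, 2 welds).
R_nwt = 0.6 × 60 × 0.1767 × 10 = 63.63 kips (transverse, base value).
(i) R_nwl + R_nwt = 216.3 kips; (ii) 0.85 R_nwl + 1.5 R_nwt = 225.3 kips.
R_n = max = 225.3 kips [governs: (ii)]; φR_n = 168.9 kips.

φR_n ≈ 169 kips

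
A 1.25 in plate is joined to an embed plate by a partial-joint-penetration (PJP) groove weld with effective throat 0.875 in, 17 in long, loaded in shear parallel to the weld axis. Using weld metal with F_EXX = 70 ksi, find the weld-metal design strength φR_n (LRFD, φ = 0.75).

Effective throat (given) t_e = 0.875 in.
A_we = 0.875 × 17 = 14.88 in².
F_nw = 0.6 F_EXX = 42 ksi.
φR_n = 0.75 × 42 × 14.88 = 468.6 kip.

φR_n ≈ 469 kip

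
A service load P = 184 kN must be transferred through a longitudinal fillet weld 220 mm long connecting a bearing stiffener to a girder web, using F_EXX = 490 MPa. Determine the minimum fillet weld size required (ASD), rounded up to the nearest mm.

w = 9 mm

Total weld length L = 220 mm.
Required throat t_e = P × Ω / (0.6 F_EXX × L) = 184 × 2.0 / (0.6 × 490 × 220 × 10⁻³) = 5.69 mm.
Required leg w = t_e / 0.707 = 8.047 mm → use 9 mm.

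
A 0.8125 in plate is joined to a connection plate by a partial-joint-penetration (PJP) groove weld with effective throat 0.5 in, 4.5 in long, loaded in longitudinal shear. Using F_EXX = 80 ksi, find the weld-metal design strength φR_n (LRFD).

Effective throat (given) t_e = 0.5 in.
A_we = 0.5 × 4.5 = 2.25 in².
F_nw = 0.6 F_EXX = 48 ksi.
φR_n = 0.75 × 48 × 2.25 = 81 kip.

φR_n ≈ 81 kip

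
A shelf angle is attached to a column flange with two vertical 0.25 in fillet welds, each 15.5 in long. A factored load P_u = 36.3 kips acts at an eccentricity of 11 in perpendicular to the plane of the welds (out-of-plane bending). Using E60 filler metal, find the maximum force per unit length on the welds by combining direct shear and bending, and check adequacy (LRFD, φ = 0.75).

E60XX → F_EXX = 60 ksi.
L_w = 2 × 15.5 = 31 in; section modulus (unit throat) S = 2 × L²/6 = 80.08 in².
Direct shear f_v = P/L_w = 36.3/31 = 1.171 kip/in.
Moment M = P × e = 36.3 × 11 = 399.3 kip·in; bending f_b = M/S = 4.986 kip/in.
f_max = √(f_v² + f_b²) = √(1.171² + 4.986²) = 5.122 kip/in.
φr_n = 0.75 × 0.6 × 60 × (0.707 × 0.25) = 4.772 kip/in → NOT adequate.

f_max ≈ 5.12 kip/in; NOT adequate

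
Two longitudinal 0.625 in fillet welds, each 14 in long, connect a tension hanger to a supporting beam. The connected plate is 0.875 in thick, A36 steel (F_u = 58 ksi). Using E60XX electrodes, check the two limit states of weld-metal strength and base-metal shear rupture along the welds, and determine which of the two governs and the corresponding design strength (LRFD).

E60XX → F_EXX = 60 ksi.
t_e = 0.707 × 0.625 = 0.4419 in; L = 28 in.
Weld metal: φR_n = 0.75 × 0.6 × 60 × 0.4419 × 28 = 334.1 kips.
Base metal (shear rupture): φR_n = 0.75 × 0.6 × 58 × 0.875 × 28 = 639.4 kips.
Governing: weld metal.

φR_n ≈ 334 kips (weld metal governs)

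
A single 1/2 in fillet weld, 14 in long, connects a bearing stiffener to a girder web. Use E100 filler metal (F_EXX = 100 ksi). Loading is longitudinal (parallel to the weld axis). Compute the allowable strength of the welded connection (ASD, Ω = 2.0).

R_n/Ω ≈ 148 kips

Effective throat t_e = 0.707 × 0.5 = 0.3535 in.
Total length L = 14 in; A_we = 0.3535 × 14 = 4.949 in².
F_nw = 0.6 F_EXX = 0.6 × 100 = 60 ksi.
R_n = 60 × 4.949 = 296.9 kips; R_n/Ω = 296.9/2.0 = 148.5 kips.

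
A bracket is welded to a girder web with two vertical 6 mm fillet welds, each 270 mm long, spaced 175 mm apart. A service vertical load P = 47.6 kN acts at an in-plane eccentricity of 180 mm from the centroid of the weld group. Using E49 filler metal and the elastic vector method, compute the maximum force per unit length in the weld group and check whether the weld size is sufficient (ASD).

E49XX → F_EXX = 490 MPa.
Total weld length L_w = 540 mm. Treat welds as unit-width lines.
Polar moment about centroid: J = 2[d³/12 + d(b/2)²] = 2[270³/12 + 270×87.5²] = 7415000 mm³.
Direct shear f_v = P/L_w = 47.6×10³ / 540 = 88.15 N/mm (vertical).
Torsion M = P·e = 47.6×10³ × 180 = 8568000 N·mm.
Critical point at (x, y) = (87.5, 135) from centroid. f_tx = M·y/J = 156 N/mm; f_ty = M·x/J = 101.1 N/mm.
Resultant f_max = √[f_tx² + (f_v + f_ty)²] = √[156² + (88.15 + 101.1)²] = 245.3 N/mm.
Capacity per unit length: r_n/Ω = (1/2.0) × 0.6 × 490 × (0.707 × 6) = 623.6 N/mm.
245.3 ≤ 623.6 → adequate.

f_max ≈ 245 N/mm; adequate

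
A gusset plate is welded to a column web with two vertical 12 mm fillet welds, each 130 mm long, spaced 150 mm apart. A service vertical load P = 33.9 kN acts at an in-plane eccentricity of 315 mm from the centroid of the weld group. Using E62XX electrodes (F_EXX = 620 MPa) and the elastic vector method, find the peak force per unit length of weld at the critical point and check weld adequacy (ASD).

f_max ≈ 683 N/mm; adequate

Total weld length L_w = 260 mm. Treat welds as unit-width lines.
Polar moment about centroid: J = 2[d³/12 + d(b/2)²] = 2[130³/12 + 130×75²] = 1829000 mm³.
Direct shear f_v = P/L_w = 33.9×10³ / 260 = 130.4 N/mm (vertical).
Torsion M = P·e = 33.9×10³ × 315 = 10678000 N·mm.
Critical point at (x, y) = (75, 65) from centroid. f_tx = M·y/J = 379.6 N/mm; f_ty = M·x/J = 438 N/mm.
Resultant f_max = √[f_tx² + (f_v + f_ty)²] = √[379.6² + (130.4 + 438)²] = 683.4 N/mm.
Capacity per unit length: r_n/Ω = (1/2.0) × 0.6 × 620 × (0.707 × 12) = 1578 N/mm.
683.4 ≤ 1578 → adequate.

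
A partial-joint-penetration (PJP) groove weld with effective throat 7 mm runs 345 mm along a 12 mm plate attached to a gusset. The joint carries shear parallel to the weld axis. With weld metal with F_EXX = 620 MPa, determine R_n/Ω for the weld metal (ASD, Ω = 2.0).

Effective throat (given) t_e = 7 mm.
A_we = 7 × 345 = 2415 mm².
F_nw = 0.6 F_EXX = 372 MPa.
R_n/Ω = (372 × 2415) / 2.0 × 10⁻³ = 449.2 kN.

R_n/Ω ≈ 449 kN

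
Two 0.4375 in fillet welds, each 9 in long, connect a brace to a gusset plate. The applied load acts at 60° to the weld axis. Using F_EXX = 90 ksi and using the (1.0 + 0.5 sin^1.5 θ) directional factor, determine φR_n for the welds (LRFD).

φR_n ≈ 316 kip

t_e = 0.707 × 0.4375 = 0.3093 in; A_we = 0.3093 × 18 = 5.568 in².
Directional factor: 1.0 + 0.5 sin^1.5(60°) = 1.403.
F_nw = 0.6 × 90 × 1.403 = 75.76 ksi.
φR_n = 0.75 × 75.76 × 5.568 = 316.4 kip.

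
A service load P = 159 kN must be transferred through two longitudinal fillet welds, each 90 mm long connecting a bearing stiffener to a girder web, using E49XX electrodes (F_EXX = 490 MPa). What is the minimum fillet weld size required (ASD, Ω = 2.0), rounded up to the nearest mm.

w = 9 mm

Total weld length L = 180 mm.
Required throat t_e = P × Ω / (0.6 F_EXX × L) = 159 × 2.0 / (0.6 × 490 × 180 × 10⁻³) = 6.009 mm.
Required leg w = t_e / 0.707 = 8.499 mm → use 9 mm.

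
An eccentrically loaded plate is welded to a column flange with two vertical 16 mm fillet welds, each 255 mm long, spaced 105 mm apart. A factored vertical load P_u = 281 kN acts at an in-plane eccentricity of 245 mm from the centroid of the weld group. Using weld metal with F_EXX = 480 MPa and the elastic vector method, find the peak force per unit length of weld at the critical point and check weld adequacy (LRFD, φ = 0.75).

Total weld length L_w = 510 mm. Treat welds as unit-width lines.
Polar moment about centroid: J = 2[d³/12 + d(b/2)²] = 2[255³/12 + 255×52.5²] = 4169000 mm³.
Direct shear f_v = P/L_w = 281×10³ / 510 = 551 N/mm (vertical).
Torsion M = P·e = 281×10³ × 245 = 68845000 N·mm.
Critical point at (x, y) = (52.5, 127.5) from centroid. f_tx = M·y/J = 2105 N/mm; f_ty = M·x/J = 866.9 N/mm.
Resultant f_max = √[f_tx² + (f_v + f_ty)²] = √[2105² + (551 + 866.9)²] = 2538 N/mm.
Capacity per unit length: φr_n = 0.75 × 0.6 × 480 × (0.707 × 16) = 2443 N/mm.
2538 > 2443 → NOT adequate.

f_max ≈ 2540 N/mm; NOT adequate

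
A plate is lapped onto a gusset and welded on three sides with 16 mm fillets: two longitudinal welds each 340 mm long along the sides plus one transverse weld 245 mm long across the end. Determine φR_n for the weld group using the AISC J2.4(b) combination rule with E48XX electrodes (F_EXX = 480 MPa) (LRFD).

t_e = 0.707 × 16 = 11.31 mm.
R_nwl = 0.6 × 480 × 11.31 × 680 × 10⁻³ = 2215 kN (longitudinal, 2 welds).
R_nwt = 0.6 × 480 × 11.31 × 245 × 10⁻³ = 798.2 kN (transverse, base value).
(i) R_nwl + R_nwt = 3014 kN; (ii) 0.85 R_nwl + 1.5 R_nwt = 3080 kN.
R_n = max = 3080 kN [governs: (ii)]; φR_n = 2310 kN.

φR_n ≈ 2310 kN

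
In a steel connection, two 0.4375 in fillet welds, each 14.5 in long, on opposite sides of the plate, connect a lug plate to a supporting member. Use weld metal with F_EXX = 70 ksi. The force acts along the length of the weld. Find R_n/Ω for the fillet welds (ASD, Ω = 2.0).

R_n/Ω ≈ 188 kip

Effective throat t_e = 0.707 × 0.4375 = 0.3093 in.
Total length L = 29 in; A_we = 0.3093 × 29 = 8.97 in².
F_nw = 0.6 F_EXX = 0.6 × 70 = 42 ksi.
R_n = 42 × 8.97 = 376.7 kip; R_n/Ω = 376.7/2.0 = 188.4 kip.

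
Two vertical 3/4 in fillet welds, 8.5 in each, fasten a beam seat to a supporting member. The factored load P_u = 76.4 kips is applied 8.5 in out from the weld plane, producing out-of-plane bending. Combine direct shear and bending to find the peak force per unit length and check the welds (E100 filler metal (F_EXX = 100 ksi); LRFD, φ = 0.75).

f_max ≈ 27.3 kip/in; NOT adequate

L_w = 2 × 8.5 = 17 in; section modulus (unit throat) S = 2 × L²/6 = 24.08 in².
Direct shear f_v = P/L_w = 76.4/17 = 4.494 kip/in.
Moment M = P × e = 76.4 × 8.5 = 649.4 kip·in; bending f_b = M/S = 26.96 kip/in.
f_max = √(f_v² + f_b²) = √(4.494² + 26.96²) = 27.34 kip/in.
φr_n = 0.75 × 0.6 × 100 × (0.707 × 0.75) = 23.86 kip/in → NOT adequate.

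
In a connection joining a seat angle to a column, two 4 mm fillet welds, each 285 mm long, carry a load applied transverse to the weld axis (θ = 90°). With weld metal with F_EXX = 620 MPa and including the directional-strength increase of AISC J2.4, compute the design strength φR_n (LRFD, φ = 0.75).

φR_n ≈ 675 kN

t_e = 0.707 × 4 = 2.828 mm; A_we = 2.828 × 570 = 1612 mm².
Directional factor: 1.0 + 0.5 sin^1.5(90°) = 1.5.
F_nw = 0.6 × 620 × 1.5 = 558 MPa.
φR_n = 0.75 × 558 × 1612 × 10⁻³ = 674.6 kN.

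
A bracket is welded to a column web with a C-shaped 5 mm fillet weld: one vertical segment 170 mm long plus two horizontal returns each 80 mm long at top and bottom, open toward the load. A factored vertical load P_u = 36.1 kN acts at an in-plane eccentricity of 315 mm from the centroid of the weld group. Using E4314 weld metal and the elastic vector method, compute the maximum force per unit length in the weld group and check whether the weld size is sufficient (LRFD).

f_max ≈ 735 N/mm; NOT adequate

E43XX → F_EXX = 430 MPa.
Total weld length L_w = 330 mm. Treat welds as unit-width lines.
Centroid: x̄ = 2×80×40 / 330 = 19.39 mm from the vertical weld.
Polar moment about centroid: J = I_x + I_y = [170³/12 + 2×80×85²] + [170×19.39² + 2(80³/12 + 80×20.61²)] = 1783000 mm³.
Direct shear f_v = P/L_w = 36.1×10³ / 330 = 109.4 N/mm (vertical).
Torsion M = P·e = 36.1×10³ × 315 = 11372000 N·mm.
Critical point at (x, y) = (60.61, 85) from centroid. f_tx = M·y/J = 542.2 N/mm; f_ty = M·x/J = 386.6 N/mm.
Resultant f_max = √[f_tx² + (f_v + f_ty)²] = √[542.2² + (109.4 + 386.6)²] = 734.9 N/mm.
Capacity per unit length: φr_n = 0.75 × 0.6 × 430 × (0.707 × 5) = 684 N/mm.
734.9 > 684 → NOT adequate.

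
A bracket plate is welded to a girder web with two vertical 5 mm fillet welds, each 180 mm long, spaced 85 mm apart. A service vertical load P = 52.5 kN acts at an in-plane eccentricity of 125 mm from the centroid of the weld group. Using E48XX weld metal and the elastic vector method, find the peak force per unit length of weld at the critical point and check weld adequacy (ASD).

E48XX → F_EXX = 480 MPa.
Total weld length L_w = 360 mm. Treat welds as unit-width lines.
Polar moment about centroid: J = 2[d³/12 + d(b/2)²] = 2[180³/12 + 180×42.5²] = 1622000 mm³.
Direct shear f_v = P/L_w = 52.5×10³ / 360 = 145.8 N/mm (vertical).
Torsion M = P·e = 52.5×10³ × 125 = 6562500 N·mm.
Critical point at (x, y) = (42.5, 90) from centroid. f_tx = M·y/J = 364.1 N/mm; f_ty = M·x/J = 171.9 N/mm.
Resultant f_max = √[f_tx² + (f_v + f_ty)²] = √[364.1² + (145.8 + 171.9)²] = 483.2 N/mm.
Capacity per unit length: r_n/Ω = (1/2.0) × 0.6 × 480 × (0.707 × 5) = 509 N/mm.
483.2 ≤ 509 → adequate.

f_max ≈ 483 N/mm; adequate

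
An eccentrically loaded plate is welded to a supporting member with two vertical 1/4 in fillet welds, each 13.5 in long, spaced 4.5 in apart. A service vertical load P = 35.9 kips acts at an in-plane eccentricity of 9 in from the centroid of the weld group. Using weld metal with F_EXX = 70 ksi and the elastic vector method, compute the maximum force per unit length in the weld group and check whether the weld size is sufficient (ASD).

Total weld length L_w = 27 in. Treat welds as unit-width lines.
Polar moment about centroid: J = 2[d³/12 + d(b/2)²] = 2[13.5³/12 + 13.5×2.25²] = 546.8 in³.
Direct shear f_v = P/L_w = 35.9 / 27 = 1.33 kip/in (vertical).
Torsion M = P·e = 35.9 × 9 = 323.1 kip·in.
Critical point at (x, y) = (2.25, 6.75) from centroid. f_tx = M·y/J = 3.989 kip/in; f_ty = M·x/J = 1.33 kip/in.
Resultant f_max = √[f_tx² + (f_v + f_ty)²] = √[3.989² + (1.33 + 1.33)²] = 4.794 kip/in.
Capacity per unit length: r_n/Ω = (1/2.0) × 0.6 × 70 × (0.707 × 0.25) = 3.712 kip/in.
4.794 > 3.712 → NOT adequate.

f_max ≈ 4.79 kip/in; NOT adequate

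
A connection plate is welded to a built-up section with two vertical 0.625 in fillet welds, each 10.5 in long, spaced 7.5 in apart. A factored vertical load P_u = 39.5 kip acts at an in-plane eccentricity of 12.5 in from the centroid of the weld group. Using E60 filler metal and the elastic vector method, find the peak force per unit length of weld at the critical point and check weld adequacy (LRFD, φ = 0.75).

E60XX → F_EXX = 60 ksi.
Total weld length L_w = 21 in. Treat welds as unit-width lines.
Polar moment about centroid: J = 2[d³/12 + d(b/2)²] = 2[10.5³/12 + 10.5×3.75²] = 488.2 in³.
Direct shear f_v = P/L_w = 39.5 / 21 = 1.881 kip/in (vertical).
Torsion M = P·e = 39.5 × 12.5 = 493.75 kip·in.
Critical point at (x, y) = (3.75, 5.25) from centroid. f_tx = M·y/J = 5.309 kip/in; f_ty = M·x/J = 3.792 kip/in.
Resultant f_max = √[f_tx² + (f_v + f_ty)²] = √[5.309² + (1.881 + 3.792)²] = 7.77 kip/in.
Capacity per unit length: φr_n = 0.75 × 0.6 × 60 × (0.707 × 0.625) = 11.93 kip/in.
7.77 ≤ 11.93 → adequate.

f_max ≈ 7.77 kip/in; adequate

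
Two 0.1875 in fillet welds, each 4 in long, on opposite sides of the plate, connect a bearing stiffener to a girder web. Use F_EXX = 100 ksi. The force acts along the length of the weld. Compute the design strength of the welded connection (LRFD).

φR_n ≈ 47.7 kip

Effective throat t_e = 0.707 × 0.1875 = 0.1326 in.
Total length L = 8 in; A_we = 0.1326 × 8 = 1.06 in².
F_nw = 0.6 F_EXX = 0.6 × 100 = 60 ksi.
φR_n = 0.75 × 60 × 1.06 = 47.72 kip.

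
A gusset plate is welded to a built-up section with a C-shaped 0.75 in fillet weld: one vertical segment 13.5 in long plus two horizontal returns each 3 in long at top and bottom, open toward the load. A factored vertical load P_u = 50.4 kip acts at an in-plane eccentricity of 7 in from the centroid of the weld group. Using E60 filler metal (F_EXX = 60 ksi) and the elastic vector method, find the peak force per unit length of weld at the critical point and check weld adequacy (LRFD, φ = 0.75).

Total weld length L_w = 19.5 in. Treat welds as unit-width lines.
Centroid: x̄ = 2×3×1.5 / 19.5 = 0.4615 in from the vertical weld.
Polar moment about centroid: J = I_x + I_y = [13.5³/12 + 2×3×6.75²] + [13.5×0.4615² + 2(3³/12 + 3×1.038²)] = 492.3 in³.
Direct shear f_v = P/L_w = 50.4 / 19.5 = 2.585 kip/in (vertical).
Torsion M = P·e = 50.4 × 7 = 352.8 kip·in.
Critical point at (x, y) = (2.538, 6.75) from centroid. f_tx = M·y/J = 4.838 kip/in; f_ty = M·x/J = 1.819 kip/in.
Resultant f_max = √[f_tx² + (f_v + f_ty)²] = √[4.838² + (2.585 + 1.819)²] = 6.542 kip/in.
Capacity per unit length: φr_n = 0.75 × 0.6 × 60 × (0.707 × 0.75) = 14.32 kip/in.
6.542 ≤ 14.32 → adequate.

f_max ≈ 6.54 kip/in; adequate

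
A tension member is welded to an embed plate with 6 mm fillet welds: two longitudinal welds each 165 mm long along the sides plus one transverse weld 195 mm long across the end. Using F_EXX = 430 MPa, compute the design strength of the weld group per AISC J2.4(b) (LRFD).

φR_n ≈ 470 kN

t_e = 0.707 × 6 = 4.242 mm.
R_nwl = 0.6 × 430 × 4.242 × 330 × 10⁻³ = 361.2 kN (longitudinal, 2 welds).
R_nwt = 0.6 × 430 × 4.242 × 195 × 10⁻³ = 213.4 kN (transverse, base value).
(i) R_nwl + R_nwt = 574.6 kN; (ii) 0.85 R_nwl + 1.5 R_nwt = 627.1 kN.
R_n = max = 627.1 kN [governs: (ii)]; φR_n = 470.3 kN.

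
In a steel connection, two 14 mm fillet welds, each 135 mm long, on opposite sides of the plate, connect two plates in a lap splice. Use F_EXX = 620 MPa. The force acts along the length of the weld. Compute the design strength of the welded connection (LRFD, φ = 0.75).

Effective throat t_e = 0.707 × 14 = 9.898 mm.
Total length L = 270 mm; A_we = 9.898 × 270 = 2672 mm².
F_nw = 0.6 F_EXX = 0.6 × 620 = 372 MPa.
φR_n = 0.75 × 372 × 2672 × 10⁻³ = 745.6 kN.

φR_n ≈ 746 kN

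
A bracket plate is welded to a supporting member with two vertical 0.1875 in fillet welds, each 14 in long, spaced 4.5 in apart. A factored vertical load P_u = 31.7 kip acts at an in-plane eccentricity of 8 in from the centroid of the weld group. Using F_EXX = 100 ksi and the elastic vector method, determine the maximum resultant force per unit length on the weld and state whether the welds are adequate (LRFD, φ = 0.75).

Total weld length L_w = 28 in. Treat welds as unit-width lines.
Polar moment about centroid: J = 2[d³/12 + d(b/2)²] = 2[14³/12 + 14×2.25²] = 599.1 in³.
Direct shear f_v = P/L_w = 31.7 / 28 = 1.132 kip/in (vertical).
Torsion M = P·e = 31.7 × 8 = 253.6 kip·in.
Critical point at (x, y) = (2.25, 7) from centroid. f_tx = M·y/J = 2.963 kip/in; f_ty = M·x/J = 0.9525 kip/in.
Resultant f_max = √[f_tx² + (f_v + f_ty)²] = √[2.963² + (1.132 + 0.9525)²] = 3.623 kip/in.
Capacity per unit length: φr_n = 0.75 × 0.6 × 100 × (0.707 × 0.1875) = 5.965 kip/in.
3.623 ≤ 5.965 → adequate.

f_max ≈ 3.62 kip/in; adequate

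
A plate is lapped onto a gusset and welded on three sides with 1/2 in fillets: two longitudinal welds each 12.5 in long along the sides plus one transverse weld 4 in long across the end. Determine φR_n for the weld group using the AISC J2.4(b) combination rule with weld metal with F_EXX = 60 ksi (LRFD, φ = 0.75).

t_e = 0.707 × 0.5 = 0.3535 in.
R_nwl = 0.6 × 60 × 0.3535 × 25 = 318.1 kips (longitudinal, 2 welds).
R_nwt = 0.6 × 60 × 0.3535 × 4 = 50.9 kips (transverse, base value).
(i) R_nwl + R_nwt = 369.1 kips; (ii) 0.85 R_nwl + 1.5 R_nwt = 346.8 kips.
R_n = max = 369.1 kips [governs: (i)]; φR_n = 276.8 kips.

φR_n ≈ 277 kips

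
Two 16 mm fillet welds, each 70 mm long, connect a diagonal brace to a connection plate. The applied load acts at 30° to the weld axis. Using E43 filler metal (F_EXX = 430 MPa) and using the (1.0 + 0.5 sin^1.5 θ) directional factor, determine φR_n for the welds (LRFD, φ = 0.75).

φR_n ≈ 361 kN

t_e = 0.707 × 16 = 11.31 mm; A_we = 11.31 × 140 = 1584 mm².
Directional factor: 1.0 + 0.5 sin^1.5(30°) = 1.177.
F_nw = 0.6 × 430 × 1.177 = 303.6 MPa.
φR_n = 0.75 × 303.6 × 1584 × 10⁻³ = 360.6 kN.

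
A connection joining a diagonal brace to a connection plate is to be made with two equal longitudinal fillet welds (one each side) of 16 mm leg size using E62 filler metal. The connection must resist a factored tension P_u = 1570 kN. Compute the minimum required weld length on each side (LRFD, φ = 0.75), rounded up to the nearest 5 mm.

L = 250 mm on each side

E62XX → F_EXX = 620 MPa.
Throat t_e = 0.707 × 16 = 11.31 mm.
φr_n = 0.75 × 0.6 × 620 × 11.31 × 10⁻³ = 3.156 kN/mm.
L_req = P_u / φr_n = 1570 / 3.156 = 497.5 mm total.
Per side: 497.5 / 2 = 248.7 mm.
Round up → use L = 250 mm on each side.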